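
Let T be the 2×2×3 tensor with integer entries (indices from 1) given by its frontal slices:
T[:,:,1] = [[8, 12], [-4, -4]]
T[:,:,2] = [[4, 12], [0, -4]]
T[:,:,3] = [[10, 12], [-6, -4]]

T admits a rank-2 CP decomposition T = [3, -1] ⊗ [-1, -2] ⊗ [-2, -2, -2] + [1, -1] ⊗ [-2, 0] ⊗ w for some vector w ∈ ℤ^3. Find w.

Subtract the known terms from T to get the rank-1 residual R = [1, -1] ⊗ [-2, 0] ⊗ w, so R[i,j,k] = a[i]·b[j]·w[k]. Pick indices with nonzero a[1]·b[1] = (1)·(-2) = -2. Only the fibre through (1,1,·) is needed: R[1,1,:] = T[1,1,:] − Σₗ aₗ[1]bₗ[1]cₗ = [8, 4, 10] − (3)·(-1)·[-2, -2, -2] = [2, -2, 4]. Then w[k] = R[1,1,k] / -2 for each k, giving w = [2, -2, 4] / -2 = [-1, 1, -2].

w = [-1, 1, -2]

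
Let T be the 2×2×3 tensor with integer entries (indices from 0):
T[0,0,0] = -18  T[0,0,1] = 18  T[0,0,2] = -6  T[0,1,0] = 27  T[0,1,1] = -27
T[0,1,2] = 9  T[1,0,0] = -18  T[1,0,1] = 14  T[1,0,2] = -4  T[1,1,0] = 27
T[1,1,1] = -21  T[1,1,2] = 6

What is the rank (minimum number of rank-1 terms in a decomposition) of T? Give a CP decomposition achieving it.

rank(T) = 2

Lower bound: the mode-3 unfolding of T (rows indexed by k, columns by (i,j) = (0,0), (0,1), (1,0), (1,1)) is [[-18, 27, -18, 27], [18, -27, 14, -21], [-6, 9, -4, 6]].
There the 2×2 minor on rows k ∈ {0, 1}, columns (i,j) ∈ {(0,0), (1,0)} is det [[-18, -18], [18, 14]] = 72 ≠ 0, so this unfolding has rank ≥ 2; CP rank is at least every unfolding rank, so rank(T) ≥ 2. (Flattening ranks never certify an upper bound on CP rank; for that we must actually write T with 2 rank-1 terms.)
Upper bound — finding two terms. Every mode-2 slice of T is a multiple of one matrix: T[:,j,:] = b[j]·M with b = [2, -3] and M = [[-9, 9, -3], [-9, 7, -2]] (rows indexed by i, columns by k). So it suffices to write M as a sum of two rank-1 matrices.
Splitting M by its rows (i = 0, 1), M = [1, 0][-9, 9, -3]ᵀ + [0, 1][-9, 7, -2]ᵀ.
Hence T = [1, 0] ⊗ [2, -3] ⊗ [-9, 9, -3] + [0, 1] ⊗ [2, -3] ⊗ [-9, 7, -2], so rank(T) ≤ 2.
These bounds meet, so rank(T) = 2.
Check entry T[1,1,1] = -21: (0)·(-3)·(9) + (1)·(-3)·(7) = -21.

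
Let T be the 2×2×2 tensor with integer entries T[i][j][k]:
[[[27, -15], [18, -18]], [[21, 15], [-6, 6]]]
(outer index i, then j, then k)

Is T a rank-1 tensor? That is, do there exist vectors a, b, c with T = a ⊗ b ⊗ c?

No

The mode-3 unfolding of T (rows indexed by k, columns by (i,j) = (0,0), (0,1), (1,0), (1,1)) is [[27, 18, 21, -6], [-15, -18, 15, 6]].
There the 2×2 minor on rows k ∈ {0, 1}, columns (i,j) ∈ {(0,0), (0,1)} is det [[27, 18], [-15, -18]] = -216 ≠ 0, so this unfolding has rank ≥ 2; CP rank is at least every unfolding rank, so rank(T) ≥ 2.
In particular rank(T) ≥ 2 > 1, so T is not rank-1.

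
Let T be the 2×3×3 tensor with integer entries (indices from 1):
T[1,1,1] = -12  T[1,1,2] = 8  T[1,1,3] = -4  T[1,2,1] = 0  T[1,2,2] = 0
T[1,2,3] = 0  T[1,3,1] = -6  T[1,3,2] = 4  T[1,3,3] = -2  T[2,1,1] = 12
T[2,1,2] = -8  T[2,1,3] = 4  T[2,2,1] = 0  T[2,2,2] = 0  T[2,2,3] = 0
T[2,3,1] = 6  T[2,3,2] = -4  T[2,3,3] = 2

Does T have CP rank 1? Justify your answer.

If T = a ∘ b ∘ c then every fibre of T is a multiple of the corresponding factor, so read the factors off the fibres through the nonzero entry T[1,1,1] = -12.
The mode-1 fibre T[:,1,1] = [-12, 12] gives a = [1, -1] (primitive direction); the mode-2 fibre T[1,:,1] = [-12, 0, -6] gives b = [2, 0, 1]; then c[k] = T[1,1,k] / (a[1]·b[1]) = [-12, 8, -4] / 2 = [-6, 4, -2].
Expanding [1, -1] ∘ [2, 0, 1] ∘ [-6, 4, -2] reproduces all 18 entries of T, so T = [1, -1] ∘ [2, 0, 1] ∘ [-6, 4, -2] and rank(T) ≤ 1.
Equivalently every frontal slice T[:,:,k] is c[k] times the rank-1 matrix [1, -1] ∘ [2, 0, 1]. So T has rank 1 (it is nonzero).

Yes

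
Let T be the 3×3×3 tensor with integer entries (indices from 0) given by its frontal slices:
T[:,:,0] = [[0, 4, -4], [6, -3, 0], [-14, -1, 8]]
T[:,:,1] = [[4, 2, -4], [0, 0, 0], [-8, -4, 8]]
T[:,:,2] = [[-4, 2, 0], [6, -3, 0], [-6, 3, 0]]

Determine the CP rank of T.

Lower bound: in the mode-1 unfolding of T (rows indexed by i, columns by (j,k)) the 2×2 minor on rows i ∈ {0, 1}, columns (j,k) ∈ {(0,0), (0,1)} is det [[0, 4], [6, 0]] = -24 ≠ 0, so that unfolding has rank ≥ 2 and hence rank(T) ≥ 2 (CP rank is at least every unfolding rank, though it can be larger).
Upper bound: with S_k = T[:,:,k], the two rank-1 terms a₁b₁ᵀ, a₂b₂ᵀ are the rank-1 members of the pencil x·S₀ + y·S₁.
The 2×2 minor of x·S₀ + y·S₁ on rows {0,1}, columns {0,1} is −24·x² − 24·xy = (-24)·(x + y)(x), vanishing at (x:y) = (1:-1) and (0:1).
M₁ = S₀ − S₁ = [[-4, 2, 0], [6, -3, 0], [-6, 3, 0]] = −[2, -3, 3][2, -1, 0]ᵀ and M₂ = S₁ = [[4, 2, -4], [0, 0, 0], [-8, -4, 8]] = 2·[1, 0, -2][2, 1, -2]ᵀ, so take a₁ = [2, -3, 3], b₁ = [2, -1, 0], a₂ = [1, 0, -2], b₂ = [2, 1, -2].
Each slice is an integer combination of E₁ = a₁b₁ᵀ and E₂ = a₂b₂ᵀ: S₀ = −E₁ + 2·E₂, S₁ = 2·E₂, S₂ = −E₁; reading off coefficients, c₁ = [-1, 0, -1] and c₂ = [2, 2, 0].
Hence T = [2, -3, 3] ⊗ [2, -1, 0] ⊗ [-1, 0, -1] + [1, 0, -2] ⊗ [2, 1, -2] ⊗ [2, 2, 0], so rank(T) ≤ 2.
These bounds meet, so rank(T) = 2.

2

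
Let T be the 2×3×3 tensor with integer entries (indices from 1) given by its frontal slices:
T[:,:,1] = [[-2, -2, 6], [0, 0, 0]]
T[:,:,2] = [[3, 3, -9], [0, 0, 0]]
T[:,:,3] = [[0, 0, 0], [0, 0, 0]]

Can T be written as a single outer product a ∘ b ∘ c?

Yes

The mode-1 fibre T[:,1,1] = [-2, 0] gives a = [1, 0] (primitive direction); the mode-2 fibre T[1,:,1] = [-2, -2, 6] gives b = [1, 1, -3]; then c[k] = T[1,1,k] / (a[1]·b[1]) = [-2, 3, 0] / 1 = [-2, 3, 0].
Expanding [1, 0] ∘ [1, 1, -3] ∘ [-2, 3, 0] reproduces all 18 entries of T, so T = [1, 0] ∘ [1, 1, -3] ∘ [-2, 3, 0] and rank(T) ≤ 1.
Equivalently every frontal slice T[:,:,k] is c[k] times the rank-1 matrix [1, 0] ∘ [1, 1, -3]. So T has rank 1 (it is nonzero).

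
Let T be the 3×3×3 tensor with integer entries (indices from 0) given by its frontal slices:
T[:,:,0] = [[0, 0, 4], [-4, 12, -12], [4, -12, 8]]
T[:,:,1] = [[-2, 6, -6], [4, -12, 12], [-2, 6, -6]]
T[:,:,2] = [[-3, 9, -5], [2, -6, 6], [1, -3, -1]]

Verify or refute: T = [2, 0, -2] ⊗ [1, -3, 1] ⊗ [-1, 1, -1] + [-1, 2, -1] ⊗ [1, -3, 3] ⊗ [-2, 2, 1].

No

Reconstruct entry (0,0,1) from the claimed factors: Σₗ aₗ[0]bₗ[0]cₗ[1] = (2)·(1)·(1) + (-1)·(1)·(2) = 0, but T[0,0,1] = -2. The claim is false.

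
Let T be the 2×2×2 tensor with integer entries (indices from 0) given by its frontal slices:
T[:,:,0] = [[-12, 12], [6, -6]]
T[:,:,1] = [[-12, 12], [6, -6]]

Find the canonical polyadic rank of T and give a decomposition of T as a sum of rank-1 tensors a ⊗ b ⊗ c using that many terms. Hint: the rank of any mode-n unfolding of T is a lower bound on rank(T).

Lower bound: T ≠ 0 (e.g. T[0,0,0] = -12), so rank(T) ≥ 1.
Upper bound: if T = a ⊗ b ⊗ c then every fibre of T is a multiple of the corresponding factor, so read the factors off the fibres through the nonzero entry T[0,0,0] = -12.
The mode-1 fibre T[:,0,0] = [-12, 6] gives a = [2, -1] (primitive direction); the mode-2 fibre T[0,:,0] = [-12, 12] gives b = [1, -1]; then c[k] = T[0,0,k] / (a[0]·b[0]) = [-12, -12] / 2 = [-6, -6].
Expanding [2, -1] ⊗ [1, -1] ⊗ [-6, -6] reproduces all 8 entries of T, so T = [2, -1] ⊗ [1, -1] ⊗ [-6, -6] and rank(T) ≤ 1.
These bounds meet, so rank(T) = 1.

rank(T) = 1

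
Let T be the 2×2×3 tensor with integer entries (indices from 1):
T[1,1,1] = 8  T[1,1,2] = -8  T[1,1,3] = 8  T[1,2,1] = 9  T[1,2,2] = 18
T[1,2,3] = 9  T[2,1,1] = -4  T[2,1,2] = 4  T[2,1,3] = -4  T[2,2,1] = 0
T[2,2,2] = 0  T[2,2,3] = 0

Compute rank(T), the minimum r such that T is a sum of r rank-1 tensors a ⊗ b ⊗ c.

2

Lower bound: the mode-2 unfolding of T (rows indexed by j, columns by (i,k) = (1,1), (1,2), (1,3), (2,1), (2,2), (2,3)) is [[8, -8, 8, -4, 4, -4], [9, 18, 9, 0, 0, 0]].
There the 2×2 minor on rows j ∈ {1, 2}, columns (i,k) ∈ {(1,1), (1,2)} is det [[8, -8], [9, 18]] = 216 ≠ 0, so this unfolding has rank ≥ 2; CP rank is at least every unfolding rank, so rank(T) ≥ 2. (This is only a lower bound: in general the CP rank may exceed every unfolding rank, so we still need to exhibit 2 rank-1 terms summing to T.)
Upper bound — finding two terms. Write S_k = T[:,:,k] for the frontal slices: S₁ = [[8, 9], [-4, 0]], S₂ = [[-8, 18], [4, 0]], S₃ = [[8, 9], [-4, 0]].
If T = a₁ ⊗ b₁ ⊗ c₁ + a₂ ⊗ b₂ ⊗ c₂ then each S_k = c₁[k]·a₁b₁ᵀ + c₂[k]·a₂b₂ᵀ. S₁ and S₂ are linearly independent, so a₁b₁ᵀ and a₂b₂ᵀ must span the same plane of matrices: they are the rank-1 matrices of the form x·S₁ + y·S₂.
det(x·S₁ + y·S₂) is 36·x² + 36·xy − 72·y² = 36·(x + 2·y)(x − y), vanishing at (x:y) = (2:-1) and (1:1).
M₁ = 2·S₁ − S₂ = [[24, 0], [-12, 0]] = 12·(2, -1)(1, 0)ᵀ and M₂ = S₁ + S₂ = [[0, 27], [0, 0]] = 27·(1, 0)(0, 1)ᵀ, so take a₁ = (2, -1), b₁ = (1, 0), a₂ = (1, 0), b₂ = (0, 1).
Each slice is an integer combination of E₁ = a₁b₁ᵀ and E₂ = a₂b₂ᵀ: S₁ = 4·E₁ + 9·E₂, S₂ = −4·E₁ + 18·E₂, S₃ = 4·E₁ + 9·E₂; reading off coefficients, c₁ = (4, -4, 4) and c₂ = (9, 18, 9).
Hence T = (2, -1) ⊗ (1, 0) ⊗ (4, -4, 4) + (1, 0) ⊗ (0, 1) ⊗ (9, 18, 9), so rank(T) ≤ 2.
These bounds meet, so rank(T) = 2.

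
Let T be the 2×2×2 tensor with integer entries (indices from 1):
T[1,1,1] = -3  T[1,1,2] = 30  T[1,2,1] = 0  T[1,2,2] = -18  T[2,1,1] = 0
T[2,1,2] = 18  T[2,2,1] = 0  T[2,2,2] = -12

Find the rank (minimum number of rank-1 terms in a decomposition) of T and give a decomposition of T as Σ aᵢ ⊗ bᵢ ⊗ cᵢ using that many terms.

rank(T) = 2

Lower bound: the mode-2 unfolding of T (rows indexed by j, columns by (i,k) = (1,1), (1,2), (2,1), (2,2)) is [[-3, 30, 0, 18], [0, -18, 0, -12]].
There the 2×2 minor on rows j ∈ {1, 2}, columns (i,k) ∈ {(1,1), (1,2)} is det [[-3, 30], [0, -18]] = 54 ≠ 0, so this unfolding has rank ≥ 2; CP rank is at least every unfolding rank, so rank(T) ≥ 2. (Unfolding ranks only ever bound the CP rank from below — rank(T) can be strictly larger than all of them — so the matching upper bound has to come from an explicit 2-term decomposition.)
Upper bound — finding two terms. Write S_k = T[:,:,k] for the frontal slices: S₁ = [[-3, 0], [0, 0]], S₂ = [[30, -18], [18, -12]].
If T = a₁ ⊗ b₁ ⊗ c₁ + a₂ ⊗ b₂ ⊗ c₂ then each S_k = c₁[k]·a₁b₁ᵀ + c₂[k]·a₂b₂ᵀ. S₁ and S₂ are linearly independent, so a₁b₁ᵀ and a₂b₂ᵀ must span the same plane of matrices: they are the rank-1 matrices of the form x·S₁ + y·S₂.
det(x·S₁ + y·S₂) is 36·xy − 36·y² = 36·(x − y)(y), vanishing at (x:y) = (1:1) and (1:0).
M₁ = S₁ + S₂ = [[27, -18], [18, -12]] = 3·[3, 2][3, -2]ᵀ and M₂ = S₁ = [[-3, 0], [0, 0]] = (-3)·[1, 0][1, 0]ᵀ, so take a₁ = [3, 2], b₁ = [3, -2], a₂ = [1, 0], b₂ = [1, 0].
Each slice is an integer combination of E₁ = a₁b₁ᵀ and E₂ = a₂b₂ᵀ: S₁ = −3·E₂, S₂ = 3·E₁ + 3·E₂; reading off coefficients, c₁ = [0, 3] and c₂ = [-3, 3].
Hence T = [3, 2] ⊗ [3, -2] ⊗ [0, 3] + [1, 0] ⊗ [1, 0] ⊗ [-3, 3], so rank(T) ≤ 2.
These bounds meet, so rank(T) = 2.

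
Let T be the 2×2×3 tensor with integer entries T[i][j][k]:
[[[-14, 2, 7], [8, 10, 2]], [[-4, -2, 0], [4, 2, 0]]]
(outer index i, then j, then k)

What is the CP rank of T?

Lower bound: the mode-3 unfolding of T (rows indexed by k, columns by (i,j) = (0,0), (0,1), (1,0), (1,1)) is [[-14, 8, -4, 4], [2, 10, -2, 2], [7, 2, 0, 0]].
There the 3×3 minor on rows k ∈ {0, 1, 2}, columns (i,j) ∈ {(0,0), (0,1), (1,0)} is det [[-14, 8, -4], [2, 10, -2], [7, 2, 0]] = 96 ≠ 0, so this unfolding has rank ≥ 3; CP rank is at least every unfolding rank, so rank(T) ≥ 3. (Unfolding ranks only ever bound the CP rank from below — rank(T) can be strictly larger than all of them — so the matching upper bound has to come from an explicit 3-term decomposition.)
Upper bound: T is a sum of 3 rank-1 terms, T = [1, 0] ⊗ [1, 2] ⊗ [2, 2, -1] + [1, 0] ⊗ [2, 1] ⊗ [-4, 2, 4] + [2, 1] ⊗ [1, -1] ⊗ [-4, -2, 0] (one valid choice — decompositions are not unique — normalised so each a, b is primitive with positive first nonzero entry; check it by expanding all entries), so rank(T) ≤ 3.
These bounds meet, so rank(T) = 3.

3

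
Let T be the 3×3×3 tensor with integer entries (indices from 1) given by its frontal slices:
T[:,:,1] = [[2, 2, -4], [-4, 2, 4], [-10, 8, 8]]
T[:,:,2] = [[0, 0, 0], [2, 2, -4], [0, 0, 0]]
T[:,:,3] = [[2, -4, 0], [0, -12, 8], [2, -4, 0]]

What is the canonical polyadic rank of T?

3

Lower bound: in the mode-1 unfolding of T (rows indexed by i, columns by (j,k)) the 3×3 minor on rows i ∈ {1, 2, 3}, columns (j,k) ∈ {(1,1), (1,2), (1,3)} is det [[2, 0, 2], [-4, 2, 0], [-10, 0, 2]] = 48 ≠ 0, so that unfolding has rank ≥ 3 and hence rank(T) ≥ 3 (CP rank is at least every unfolding rank, though it can be larger).
Upper bound: T is a sum of 3 rank-1 terms, T = [0, 1, 0] ⊗ [1, 1, -2] ⊗ [-4, 2, -4] + [1, 1, -2] ⊗ [2, -1, -2] ⊗ [2, 0, 0] + [1, 2, 1] ⊗ [1, -2, 0] ⊗ [-2, 0, 2] (written with every a and b primitive with positive leading entry and the scale carried by c; CP decompositions are not unique, and this one is verified by expanding entrywise), so rank(T) ≤ 3.
These bounds meet, so rank(T) = 3.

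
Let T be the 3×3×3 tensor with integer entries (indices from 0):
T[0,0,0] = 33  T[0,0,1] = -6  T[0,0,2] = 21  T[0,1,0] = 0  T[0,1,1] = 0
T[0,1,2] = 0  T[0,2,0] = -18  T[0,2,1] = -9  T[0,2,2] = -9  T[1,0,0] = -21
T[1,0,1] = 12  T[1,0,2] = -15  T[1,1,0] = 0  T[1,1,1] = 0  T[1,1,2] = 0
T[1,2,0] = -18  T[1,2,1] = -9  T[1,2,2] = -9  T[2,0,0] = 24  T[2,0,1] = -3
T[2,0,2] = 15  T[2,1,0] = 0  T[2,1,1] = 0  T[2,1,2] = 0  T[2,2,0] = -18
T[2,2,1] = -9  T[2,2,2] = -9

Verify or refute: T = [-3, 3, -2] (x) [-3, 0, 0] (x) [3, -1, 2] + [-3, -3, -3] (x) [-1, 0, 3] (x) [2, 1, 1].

Reconstruct entrywise from the claimed factors. For example, T[1,2,2] = -9 and Σₗ aₗ[1]bₗ[2]cₗ[2] = (3)·(0)·(2) + (-3)·(3)·(1) = -9; checking all 27 entries, every one matches. The claim holds.

Yes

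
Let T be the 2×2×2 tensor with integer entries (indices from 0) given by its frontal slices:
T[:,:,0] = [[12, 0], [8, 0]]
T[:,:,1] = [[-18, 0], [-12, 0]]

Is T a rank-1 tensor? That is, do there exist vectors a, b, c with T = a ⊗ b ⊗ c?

The mode-1 fibre T[:,0,0] = [12, 8] gives a = [3, 2] (primitive direction); the mode-2 fibre T[0,:,0] = [12, 0] gives b = [1, 0]; then c[k] = T[0,0,k] / (a[0]·b[0]) = [12, -18] / 3 = [4, -6].
Expanding [3, 2] ⊗ [1, 0] ⊗ [4, -6] reproduces all 8 entries of T, so T = [3, 2] ⊗ [1, 0] ⊗ [4, -6] and rank(T) ≤ 1.
Equivalently every frontal slice T[:,:,k] is c[k] times the rank-1 matrix [3, 2] ⊗ [1, 0]. So T has rank 1 (it is nonzero).

Yes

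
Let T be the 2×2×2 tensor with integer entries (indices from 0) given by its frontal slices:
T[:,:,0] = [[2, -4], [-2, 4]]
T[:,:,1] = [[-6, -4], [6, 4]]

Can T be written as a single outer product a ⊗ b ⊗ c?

No

The mode-2 unfolding of T (rows indexed by j, columns by (i,k) = (0,0), (0,1), (1,0), (1,1)) is [[2, -6, -2, 6], [-4, -4, 4, 4]].
There the 2×2 minor on rows j ∈ {0, 1}, columns (i,k) ∈ {(0,0), (0,1)} is det [[2, -6], [-4, -4]] = -32 ≠ 0, so this unfolding has rank ≥ 2; CP rank is at least every unfolding rank, so rank(T) ≥ 2.
In particular rank(T) ≥ 2 > 1, so T is not rank-1.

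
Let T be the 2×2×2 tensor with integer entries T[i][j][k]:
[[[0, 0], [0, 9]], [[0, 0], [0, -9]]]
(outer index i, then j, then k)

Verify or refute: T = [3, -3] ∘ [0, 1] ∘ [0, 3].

Yes

Reconstruct entrywise from the claimed factors. For example, T[0,0,0] = 0 and Σₗ aₗ[0]bₗ[0]cₗ[0] = (3)·(0)·(0) = 0; checking all 8 entries, every one matches. The claim holds.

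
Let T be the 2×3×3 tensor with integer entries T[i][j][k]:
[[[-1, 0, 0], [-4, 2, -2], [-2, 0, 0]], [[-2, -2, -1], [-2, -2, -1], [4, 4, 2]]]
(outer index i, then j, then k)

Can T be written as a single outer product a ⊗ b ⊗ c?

No

The mode-2 unfolding of T (rows indexed by j, columns by (i,k) = (0,0), (0,1), (0,2), (1,0), (1,1), (1,2)) is [[-1, 0, 0, -2, -2, -1], [-4, 2, -2, -2, -2, -1], [-2, 0, 0, 4, 4, 2]].
There the 3×3 minor on rows j ∈ {0, 1, 2}, columns (i,k) ∈ {(0,0), (0,1), (1,0)} is det [[-1, 0, -2], [-4, 2, -2], [-2, 0, 4]] = -16 ≠ 0, so this unfolding has rank ≥ 3; CP rank is at least every unfolding rank, so rank(T) ≥ 3.
In particular rank(T) ≥ 3 > 1, so T is not rank-1.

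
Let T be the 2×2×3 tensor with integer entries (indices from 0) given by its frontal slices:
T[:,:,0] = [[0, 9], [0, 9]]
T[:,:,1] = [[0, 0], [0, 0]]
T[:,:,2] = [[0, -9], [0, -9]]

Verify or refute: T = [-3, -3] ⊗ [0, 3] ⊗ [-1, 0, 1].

Yes

Reconstruct entrywise from the claimed factors. For example, T[1,1,2] = -9 and Σₗ aₗ[1]bₗ[1]cₗ[2] = (-3)·(3)·(1) = -9; checking all 12 entries, every one matches. The claim holds.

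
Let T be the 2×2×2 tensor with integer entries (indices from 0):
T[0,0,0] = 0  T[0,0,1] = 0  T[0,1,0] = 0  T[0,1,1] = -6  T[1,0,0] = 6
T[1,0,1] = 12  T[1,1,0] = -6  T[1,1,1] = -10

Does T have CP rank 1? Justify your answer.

The mode-1 unfolding of T (rows indexed by i, columns by (j,k) = (0,0), (0,1), (1,0), (1,1)) is [[0, 0, 0, -6], [6, 12, -6, -10]].
There the 2×2 minor on rows i ∈ {0, 1}, columns (j,k) ∈ {(0,0), (1,1)} is det [[0, -6], [6, -10]] = 36 ≠ 0, so this unfolding has rank ≥ 2; CP rank is at least every unfolding rank, so rank(T) ≥ 2.
In particular rank(T) ≥ 2 > 1, so T is not rank-1.

No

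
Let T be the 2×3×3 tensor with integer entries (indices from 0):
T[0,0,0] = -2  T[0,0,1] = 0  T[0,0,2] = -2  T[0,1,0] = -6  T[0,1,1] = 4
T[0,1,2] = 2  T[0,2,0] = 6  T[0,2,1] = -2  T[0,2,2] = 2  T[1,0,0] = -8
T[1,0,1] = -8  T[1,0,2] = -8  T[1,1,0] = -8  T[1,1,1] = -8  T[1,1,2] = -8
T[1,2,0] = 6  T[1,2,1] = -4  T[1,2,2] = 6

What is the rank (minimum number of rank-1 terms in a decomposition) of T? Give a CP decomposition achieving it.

Lower bound: the mode-3 unfolding of T (rows indexed by k, columns by (i,j) = (0,0), (0,1), (0,2), (1,0), (1,1), (1,2)) is [[-2, -6, 6, -8, -8, 6], [0, 4, -2, -8, -8, -4], [-2, 2, 2, -8, -8, 6]].
There the 3×3 minor on rows k ∈ {0, 1, 2}, columns (i,j) ∈ {(0,0), (0,1), (1,0)} is det [[-2, -6, -8], [0, 4, -8], [-2, 2, -8]] = -128 ≠ 0, so this unfolding has rank ≥ 3; CP rank is at least every unfolding rank, so rank(T) ≥ 3. (Flattening ranks never certify an upper bound on CP rank; for that we must actually write T with 3 rank-1 terms.)
Upper bound: T is a sum of 3 rank-1 terms, T = [0, 1] ⊗ [2, 2, 1] ⊗ [-2, -4, -2] + [1, 0] ⊗ [0, 2, -1] ⊗ [-2, 2, 2] + [1, 2] ⊗ [1, 1, -2] ⊗ [-2, 0, -2] (written with every a and b primitive with positive leading entry and the scale carried by c; CP decompositions are not unique, and this one is verified by expanding entrywise), so rank(T) ≤ 3.
These bounds meet, so rank(T) = 3.

rank(T) = 3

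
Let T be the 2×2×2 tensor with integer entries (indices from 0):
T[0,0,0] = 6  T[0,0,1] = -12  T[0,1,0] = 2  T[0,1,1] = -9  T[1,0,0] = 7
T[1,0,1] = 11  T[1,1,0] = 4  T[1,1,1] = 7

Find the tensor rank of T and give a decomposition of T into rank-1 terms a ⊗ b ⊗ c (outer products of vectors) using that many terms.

rank(T) = 2

Lower bound: in the mode-3 unfolding of T (rows indexed by k, columns by (i,j)) the 2×2 minor on rows k ∈ {0, 1}, columns (i,j) ∈ {(0,0), (0,1)} is det [[6, 2], [-12, -9]] = -30 ≠ 0, so that unfolding has rank ≥ 2 and hence rank(T) ≥ 2 (CP rank is at least every unfolding rank, though it can be larger).
Upper bound: with S_k = T[:,:,k], the two rank-1 terms a₁b₁ᵀ, a₂b₂ᵀ are the rank-1 members of the pencil x·S₀ + y·S₁.
det(x·S₀ + y·S₁) is 10·x² + 35·xy + 15·y² = 5·(x + 3·y)(2·x + y), vanishing at (x:y) = (3:-1) and (1:-2).
M₁ = 3·S₀ − S₁ = [[30, 15], [10, 5]] = 5·[3, 1][2, 1]ᵀ and M₂ = S₀ − 2·S₁ = [[30, 20], [-15, -10]] = 5·[2, -1][3, 2]ᵀ, so take a₁ = [3, 1], b₁ = [2, 1], a₂ = [2, -1], b₂ = [3, 2].
Each slice is an integer combination of E₁ = a₁b₁ᵀ and E₂ = a₂b₂ᵀ: S₀ = 2·E₁ − E₂, S₁ = E₁ − 3·E₂; reading off coefficients, c₁ = [2, 1] and c₂ = [-1, -3].
Hence T = [3, 1] ⊗ [2, 1] ⊗ [2, 1] + [2, -1] ⊗ [3, 2] ⊗ [-1, -3], so rank(T) ≤ 2.
These bounds meet, so rank(T) = 2.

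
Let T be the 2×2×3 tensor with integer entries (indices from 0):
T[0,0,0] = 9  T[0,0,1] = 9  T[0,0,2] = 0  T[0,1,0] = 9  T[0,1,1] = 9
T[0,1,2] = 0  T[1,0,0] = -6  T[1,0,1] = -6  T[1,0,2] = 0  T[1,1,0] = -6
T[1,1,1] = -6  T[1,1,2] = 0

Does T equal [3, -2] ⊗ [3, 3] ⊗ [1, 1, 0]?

Reconstruct entrywise from the claimed factors. For example, T[0,1,0] = 9 and Σₗ aₗ[0]bₗ[1]cₗ[0] = (3)·(3)·(1) = 9; checking all 12 entries, every one matches. The claim holds.

Yes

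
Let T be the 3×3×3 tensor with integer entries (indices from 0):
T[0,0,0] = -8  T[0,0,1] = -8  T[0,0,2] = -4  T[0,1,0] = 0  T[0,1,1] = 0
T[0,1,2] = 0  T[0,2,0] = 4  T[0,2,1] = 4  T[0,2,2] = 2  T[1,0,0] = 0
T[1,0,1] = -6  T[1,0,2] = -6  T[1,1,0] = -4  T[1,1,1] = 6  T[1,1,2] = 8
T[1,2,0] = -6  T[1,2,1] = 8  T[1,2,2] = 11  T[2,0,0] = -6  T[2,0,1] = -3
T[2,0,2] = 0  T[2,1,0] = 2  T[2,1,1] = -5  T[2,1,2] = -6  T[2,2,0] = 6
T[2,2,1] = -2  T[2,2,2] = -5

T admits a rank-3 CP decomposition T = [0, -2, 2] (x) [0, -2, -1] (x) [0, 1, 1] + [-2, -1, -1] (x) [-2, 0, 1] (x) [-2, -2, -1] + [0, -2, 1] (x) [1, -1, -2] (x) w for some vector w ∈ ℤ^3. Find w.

w = [-2, 1, 2]

Subtract the known terms from T to get the rank-1 residual R = [0, -2, 1] (x) [1, -1, -2] (x) w, so R[i,j,k] = a[i]·b[j]·w[k]. Pick indices with nonzero a[1]·b[0] = (-2)·(1) = -2. Only the fibre through (1,0,·) is needed: R[1,0,:] = T[1,0,:] − Σₗ aₗ[1]bₗ[0]cₗ = [0, -6, -6] − (-2)·(0)·[0, 1, 1] − (-1)·(-2)·[-2, -2, -1] = [4, -2, -4]. Then w[k] = R[1,0,k] / -2 for each k, giving w = [4, -2, -4] / -2 = [-2, 1, 2].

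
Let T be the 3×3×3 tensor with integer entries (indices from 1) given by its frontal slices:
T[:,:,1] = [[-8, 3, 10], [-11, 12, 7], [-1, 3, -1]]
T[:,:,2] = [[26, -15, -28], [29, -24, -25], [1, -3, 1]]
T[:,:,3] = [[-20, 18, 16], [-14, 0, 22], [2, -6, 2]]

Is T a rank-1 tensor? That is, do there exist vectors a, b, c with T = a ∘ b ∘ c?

No

The mode-3 unfolding of T (rows indexed by k, columns by (i,j) = (1,1), (1,2), (1,3), (2,1), (2,2), (2,3), (3,1), (3,2), (3,3)) is [[-8, 3, 10, -11, 12, 7, -1, 3, -1], [26, -15, -28, 29, -24, -25, 1, -3, 1], [-20, 18, 16, -14, 0, 22, 2, -6, 2]].
There the 2×2 minor on rows k ∈ {1, 2}, columns (i,j) ∈ {(1,1), (1,2)} is det [[-8, 3], [26, -15]] = 42 ≠ 0, so this unfolding has rank ≥ 2; CP rank is at least every unfolding rank, so rank(T) ≥ 2.
In particular rank(T) ≥ 2 > 1, so T is not rank-1.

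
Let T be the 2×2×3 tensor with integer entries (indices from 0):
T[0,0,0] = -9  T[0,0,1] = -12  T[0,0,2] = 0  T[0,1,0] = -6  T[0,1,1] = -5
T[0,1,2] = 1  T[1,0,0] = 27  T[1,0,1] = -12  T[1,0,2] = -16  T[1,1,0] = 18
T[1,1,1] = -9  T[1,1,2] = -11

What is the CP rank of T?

Lower bound: the mode-3 unfolding of T (rows indexed by k, columns by (i,j) = (0,0), (0,1), (1,0), (1,1)) is [[-9, -6, 27, 18], [-12, -5, -12, -9], [0, 1, -16, -11]].
There the 2×2 minor on rows k ∈ {0, 1}, columns (i,j) ∈ {(0,0), (0,1)} is det [[-9, -6], [-12, -5]] = -27 ≠ 0, so this unfolding has rank ≥ 2; CP rank is at least every unfolding rank, so rank(T) ≥ 2. (This is only a lower bound: in general the CP rank may exceed every unfolding rank, so we still need to exhibit 2 rank-1 terms summing to T.)
Upper bound — finding two terms. Write S_k = T[:,:,k] for the frontal slices: S₀ = [[-9, -6], [27, 18]], S₁ = [[-12, -5], [-12, -9]], S₂ = [[0, 1], [-16, -11]].
If T = a₁ ∘ b₁ ∘ c₁ + a₂ ∘ b₂ ∘ c₂ then each S_k = c₁[k]·a₁b₁ᵀ + c₂[k]·a₂b₂ᵀ. S₀ and S₁ are linearly independent, so a₁b₁ᵀ and a₂b₂ᵀ must span the same plane of matrices: they are the rank-1 matrices of the form x·S₀ + y·S₁.
det(x·S₀ + y·S₁) is −72·xy + 48·y² = (-24)·(3·x − 2·y)(y), vanishing at (x:y) = (2:3) and (1:0).
M₁ = 2·S₀ + 3·S₁ = [[-54, -27], [18, 9]] = (-9)·[3, -1][2, 1]ᵀ and M₂ = S₀ = [[-9, -6], [27, 18]] = (-3)·[1, -3][3, 2]ᵀ, so take a₁ = [3, -1], b₁ = [2, 1], a₂ = [1, -3], b₂ = [3, 2].
Each slice is an integer combination of E₁ = a₁b₁ᵀ and E₂ = a₂b₂ᵀ: S₀ = −3·E₂, S₁ = −3·E₁ + 2·E₂, S₂ = −E₁ + 2·E₂; reading off coefficients, c₁ = [0, -3, -1] and c₂ = [-3, 2, 2].
Hence T = [3, -1] ∘ [2, 1] ∘ [0, -3, -1] + [1, -3] ∘ [3, 2] ∘ [-3, 2, 2], so rank(T) ≤ 2.
These bounds meet, so rank(T) = 2.
Check entry T[1,1,0] = 18: (-1)·(1)·(0) + (-3)·(2)·(-3) = 18.

2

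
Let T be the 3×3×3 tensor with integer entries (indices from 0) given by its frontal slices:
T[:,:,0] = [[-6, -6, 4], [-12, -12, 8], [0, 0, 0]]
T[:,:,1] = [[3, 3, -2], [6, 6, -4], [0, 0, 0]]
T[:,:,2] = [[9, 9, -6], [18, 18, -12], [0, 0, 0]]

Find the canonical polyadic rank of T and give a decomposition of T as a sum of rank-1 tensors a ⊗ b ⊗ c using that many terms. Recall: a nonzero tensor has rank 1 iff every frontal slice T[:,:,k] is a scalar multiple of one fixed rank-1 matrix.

rank(T) = 1

Lower bound: T ≠ 0 (e.g. T[0,0,0] = -6), so rank(T) ≥ 1.
Upper bound: the mode-1 fibre T[:,0,0] = [-6, -12, 0] gives a = (1, 2, 0) (primitive direction); the mode-2 fibre T[0,:,0] = [-6, -6, 4] gives b = (3, 3, -2); then c[k] = T[0,0,k] / (a[0]·b[0]) = [-6, 3, 9] / 3 = (-2, 1, 3).
Expanding (1, 2, 0) ⊗ (3, 3, -2) ⊗ (-2, 1, 3) reproduces all 27 entries of T, so T = (1, 2, 0) ⊗ (3, 3, -2) ⊗ (-2, 1, 3) and rank(T) ≤ 1.
These bounds meet, so rank(T) = 1.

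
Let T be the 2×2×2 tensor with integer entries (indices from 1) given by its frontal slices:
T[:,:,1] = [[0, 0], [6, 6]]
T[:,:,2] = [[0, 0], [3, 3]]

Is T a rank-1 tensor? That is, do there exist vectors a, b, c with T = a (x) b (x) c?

The mode-1 fibre T[:,1,1] = [0, 6] gives a = [0, 1] (primitive direction); the mode-2 fibre T[2,:,1] = [6, 6] gives b = [1, 1]; then c[k] = T[2,1,k] / (a[2]·b[1]) = [6, 3] / 1 = [6, 3].
Expanding [0, 1] (x) [1, 1] (x) [6, 3] reproduces all 8 entries of T, so T = [0, 1] (x) [1, 1] (x) [6, 3] and rank(T) ≤ 1.
Equivalently every frontal slice T[:,:,k] is c[k] times the rank-1 matrix [0, 1] (x) [1, 1]. So T has rank 1 (it is nonzero).

Yes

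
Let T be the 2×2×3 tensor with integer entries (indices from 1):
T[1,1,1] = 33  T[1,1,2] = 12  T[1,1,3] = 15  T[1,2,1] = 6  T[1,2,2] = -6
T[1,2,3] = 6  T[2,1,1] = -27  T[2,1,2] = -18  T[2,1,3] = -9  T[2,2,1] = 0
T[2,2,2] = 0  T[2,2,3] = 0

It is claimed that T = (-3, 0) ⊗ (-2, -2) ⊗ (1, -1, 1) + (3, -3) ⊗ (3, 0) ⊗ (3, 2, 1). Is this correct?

Yes

Reconstruct entrywise from the claimed factors. For example, T[1,2,3] = 6 and Σₗ aₗ[1]bₗ[2]cₗ[3] = (-3)·(-2)·(1) + (3)·(0)·(1) = 6; checking all 12 entries, every one matches. The claim holds.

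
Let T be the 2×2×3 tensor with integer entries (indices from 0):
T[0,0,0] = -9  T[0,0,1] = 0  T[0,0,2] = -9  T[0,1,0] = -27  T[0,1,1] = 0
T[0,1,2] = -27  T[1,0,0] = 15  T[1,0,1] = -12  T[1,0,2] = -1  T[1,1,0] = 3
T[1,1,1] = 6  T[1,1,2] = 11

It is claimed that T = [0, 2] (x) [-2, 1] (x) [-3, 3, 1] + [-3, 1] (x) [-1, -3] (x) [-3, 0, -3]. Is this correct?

Reconstruct entrywise from the claimed factors. For example, T[0,0,2] = -9 and Σₗ aₗ[0]bₗ[0]cₗ[2] = (0)·(-2)·(1) + (-3)·(-1)·(-3) = -9; checking all 12 entries, every one matches. The claim holds.

Yes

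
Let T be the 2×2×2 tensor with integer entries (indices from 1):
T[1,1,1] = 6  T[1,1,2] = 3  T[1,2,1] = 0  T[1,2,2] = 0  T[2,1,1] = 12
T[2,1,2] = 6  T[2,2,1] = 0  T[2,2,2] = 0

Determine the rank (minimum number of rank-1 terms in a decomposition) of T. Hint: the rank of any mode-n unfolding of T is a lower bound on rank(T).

Lower bound: T ≠ 0 (e.g. T[1,1,1] = 6), so rank(T) ≥ 1.
Upper bound: if T = a ⊗ b ⊗ c then every fibre of T is a multiple of the corresponding factor, so read the factors off the fibres through the nonzero entry T[1,1,1] = 6.
The mode-1 fibre T[:,1,1] = [6, 12] gives a = [1, 2] (primitive direction); the mode-2 fibre T[1,:,1] = [6, 0] gives b = [1, 0]; then c[k] = T[1,1,k] / (a[1]·b[1]) = [6, 3] / 1 = [6, 3].
Expanding [1, 2] ⊗ [1, 0] ⊗ [6, 3] reproduces all 8 entries of T, so T = [1, 2] ⊗ [1, 0] ⊗ [6, 3] and rank(T) ≤ 1.
These bounds meet, so rank(T) = 1.

1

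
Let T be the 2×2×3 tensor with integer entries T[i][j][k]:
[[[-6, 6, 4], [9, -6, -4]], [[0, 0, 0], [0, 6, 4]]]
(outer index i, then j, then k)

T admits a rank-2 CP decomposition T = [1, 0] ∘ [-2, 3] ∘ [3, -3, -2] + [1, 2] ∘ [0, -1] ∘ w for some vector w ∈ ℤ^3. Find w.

Subtract the known terms from T to get the rank-1 residual R = [1, 2] ∘ [0, -1] ∘ w, so R[i,j,k] = a[i]·b[j]·w[k]. Pick indices with nonzero a[0]·b[1] = (1)·(-1) = -1. Only the fibre through (0,1,·) is needed: R[0,1,:] = T[0,1,:] − Σₗ aₗ[0]bₗ[1]cₗ = [9, -6, -4] − (1)·(3)·[3, -3, -2] = [0, 3, 2]. Then w[k] = R[0,1,k] / -1 for each k, giving w = [0, 3, 2] / -1 = [0, -3, -2].

w = [0, -3, -2]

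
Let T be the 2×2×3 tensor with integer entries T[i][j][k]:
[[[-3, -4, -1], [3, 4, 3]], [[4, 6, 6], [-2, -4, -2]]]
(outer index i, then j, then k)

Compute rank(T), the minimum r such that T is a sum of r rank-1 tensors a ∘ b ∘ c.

3

Lower bound: in the mode-3 unfolding of T (rows indexed by k, columns by (i,j)) the 3×3 minor on rows k ∈ {0, 1, 2}, columns (i,j) ∈ {(0,0), (0,1), (1,0)} is det [[-3, 3, 4], [-4, 4, 6], [-1, 3, 6]] = 4 ≠ 0, so that unfolding has rank ≥ 3 and hence rank(T) ≥ 3 (CP rank is at least every unfolding rank, though it can be larger).
Upper bound: T is a sum of 3 rank-1 terms, T = [1, -2] ∘ [1, -1] ∘ [-1, -2, -1] + [1, 0] ∘ [2, -1] ∘ [-2, -2, -2] + [1, 1] ∘ [1, 0] ∘ [2, 2, 4] (written with every a and b primitive with positive leading entry and the scale carried by c; CP decompositions are not unique, and this one is verified by expanding entrywise), so rank(T) ≤ 3.
These bounds meet, so rank(T) = 3.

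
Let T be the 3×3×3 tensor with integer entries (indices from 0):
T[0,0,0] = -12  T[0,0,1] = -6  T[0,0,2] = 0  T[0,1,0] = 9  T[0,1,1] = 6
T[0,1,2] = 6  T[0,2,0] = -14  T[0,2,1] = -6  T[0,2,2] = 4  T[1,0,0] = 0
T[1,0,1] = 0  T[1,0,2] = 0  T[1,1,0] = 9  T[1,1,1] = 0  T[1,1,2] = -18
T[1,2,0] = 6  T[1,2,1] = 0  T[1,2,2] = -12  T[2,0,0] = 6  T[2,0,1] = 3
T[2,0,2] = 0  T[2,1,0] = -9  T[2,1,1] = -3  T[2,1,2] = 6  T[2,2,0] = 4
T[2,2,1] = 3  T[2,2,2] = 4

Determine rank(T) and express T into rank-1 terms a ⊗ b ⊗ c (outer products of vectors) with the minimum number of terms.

rank(T) = 2

Lower bound: in the mode-1 unfolding of T (rows indexed by i, columns by (j,k)) the 2×2 minor on rows i ∈ {0, 1}, columns (j,k) ∈ {(0,0), (1,0)} is det [[-12, 9], [0, 9]] = -108 ≠ 0, so that unfolding has rank ≥ 2 and hence rank(T) ≥ 2 (CP rank is at least every unfolding rank, though it can be larger).
Upper bound: with S_k = T[:,:,k], the two rank-1 terms a₁b₁ᵀ, a₂b₂ᵀ are the rank-1 members of the pencil x·S₀ + y·S₁.
The 2×2 minor of x·S₀ + y·S₁ on rows {0,1}, columns {0,1} is −108·x² − 54·xy = (-54)·(2·x + y)(x), vanishing at (x:y) = (1:-2) and (0:1).
M₁ = S₀ − 2·S₁ = [[0, -3, -2], [0, 9, 6], [0, -3, -2]] = −[1, -3, 1][0, 3, 2]ᵀ and M₂ = S₁ = [[-6, 6, -6], [0, 0, 0], [3, -3, 3]] = (-3)·[2, 0, -1][1, -1, 1]ᵀ, so take a₁ = [1, -3, 1], b₁ = [0, 3, 2], a₂ = [2, 0, -1], b₂ = [1, -1, 1].
Each slice is an integer combination of E₁ = a₁b₁ᵀ and E₂ = a₂b₂ᵀ: S₀ = −E₁ − 6·E₂, S₁ = −3·E₂, S₂ = 2·E₁; reading off coefficients, c₁ = [-1, 0, 2] and c₂ = [-6, -3, 0].
Hence T = [1, -3, 1] ⊗ [0, 3, 2] ⊗ [-1, 0, 2] + [2, 0, -1] ⊗ [1, -1, 1] ⊗ [-6, -3, 0], so rank(T) ≤ 2.
These bounds meet, so rank(T) = 2.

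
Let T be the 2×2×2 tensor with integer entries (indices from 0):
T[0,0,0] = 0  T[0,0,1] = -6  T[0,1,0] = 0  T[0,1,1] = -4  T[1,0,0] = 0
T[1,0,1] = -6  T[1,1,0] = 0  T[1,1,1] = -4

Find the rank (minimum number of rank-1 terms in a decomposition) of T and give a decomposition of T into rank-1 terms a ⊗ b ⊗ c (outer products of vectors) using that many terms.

rank(T) = 1

Lower bound: T ≠ 0 (e.g. T[0,0,1] = -6), so rank(T) ≥ 1.
Upper bound: if T = a ⊗ b ⊗ c then every fibre of T is a multiple of the corresponding factor, so read the factors off the fibres through the nonzero entry T[0,0,1] = -6.
The mode-1 fibre T[:,0,1] = [-6, -6] gives a = [1, 1] (primitive direction); the mode-2 fibre T[0,:,1] = [-6, -4] gives b = [3, 2]; then c[k] = T[0,0,k] / (a[0]·b[0]) = [0, -6] / 3 = [0, -2].
Expanding [1, 1] ⊗ [3, 2] ⊗ [0, -2] reproduces all 8 entries of T, so T = [1, 1] ⊗ [3, 2] ⊗ [0, -2] and rank(T) ≤ 1.
These bounds meet, so rank(T) = 1.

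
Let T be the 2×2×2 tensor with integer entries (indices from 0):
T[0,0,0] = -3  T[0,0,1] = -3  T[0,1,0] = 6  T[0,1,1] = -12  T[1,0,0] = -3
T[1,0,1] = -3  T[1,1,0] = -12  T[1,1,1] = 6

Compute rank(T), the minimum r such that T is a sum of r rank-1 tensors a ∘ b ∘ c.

2

Lower bound: the mode-3 unfolding of T (rows indexed by k, columns by (i,j) = (0,0), (0,1), (1,0), (1,1)) is [[-3, 6, -3, -12], [-3, -12, -3, 6]].
There the 2×2 minor on rows k ∈ {0, 1}, columns (i,j) ∈ {(0,0), (0,1)} is det [[-3, 6], [-3, -12]] = 54 ≠ 0, so this unfolding has rank ≥ 2; CP rank is at least every unfolding rank, so rank(T) ≥ 2. (Flattening ranks never certify an upper bound on CP rank; for that we must actually write T with 2 rank-1 terms.)
Upper bound — finding two terms. Write S_k = T[:,:,k] for the frontal slices: S₀ = [[-3, 6], [-3, -12]], S₁ = [[-3, -12], [-3, 6]].
If T = a₁ ∘ b₁ ∘ c₁ + a₂ ∘ b₂ ∘ c₂ then each S_k = c₁[k]·a₁b₁ᵀ + c₂[k]·a₂b₂ᵀ. S₀ and S₁ are linearly independent, so a₁b₁ᵀ and a₂b₂ᵀ must span the same plane of matrices: they are the rank-1 matrices of the form x·S₀ + y·S₁.
det(x·S₀ + y·S₁) is 54·x² − 54·y² = 54·(x − y)(x + y), vanishing at (x:y) = (1:1) and (1:-1).
M₁ = S₀ + S₁ = [[-6, -6], [-6, -6]] = (-6)·[1, 1][1, 1]ᵀ and M₂ = S₀ − S₁ = [[0, 18], [0, -18]] = 18·[1, -1][0, 1]ᵀ, so take a₁ = [1, 1], b₁ = [1, 1], a₂ = [1, -1], b₂ = [0, 1].
Each slice is an integer combination of E₁ = a₁b₁ᵀ and E₂ = a₂b₂ᵀ: S₀ = −3·E₁ + 9·E₂, S₁ = −3·E₁ − 9·E₂; reading off coefficients, c₁ = [-3, -3] and c₂ = [9, -9].
Hence T = [1, 1] ∘ [1, 1] ∘ [-3, -3] + [1, -1] ∘ [0, 1] ∘ [9, -9], so rank(T) ≤ 2.
These bounds meet, so rank(T) = 2.
Check entry T[1,0,0] = -3: (1)·(1)·(-3) + (-1)·(0)·(9) = -3.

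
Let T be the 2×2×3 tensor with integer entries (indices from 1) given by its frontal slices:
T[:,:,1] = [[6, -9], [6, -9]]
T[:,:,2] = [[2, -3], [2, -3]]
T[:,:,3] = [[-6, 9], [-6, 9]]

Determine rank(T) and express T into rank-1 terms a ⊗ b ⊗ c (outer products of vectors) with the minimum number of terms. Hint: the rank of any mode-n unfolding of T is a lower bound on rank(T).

Lower bound: T ≠ 0 (e.g. T[1,1,1] = 6), so rank(T) ≥ 1.
Upper bound: if T = a ⊗ b ⊗ c then every fibre of T is a multiple of the corresponding factor, so read the factors off the fibres through the nonzero entry T[1,1,1] = 6.
The mode-1 fibre T[:,1,1] = [6, 6] gives a = [1, 1] (primitive direction); the mode-2 fibre T[1,:,1] = [6, -9] gives b = [2, -3]; then c[k] = T[1,1,k] / (a[1]·b[1]) = [6, 2, -6] / 2 = [3, 1, -3].
Expanding [1, 1] ⊗ [2, -3] ⊗ [3, 1, -3] reproduces all 12 entries of T, so T = [1, 1] ⊗ [2, -3] ⊗ [3, 1, -3] and rank(T) ≤ 1.
These bounds meet, so rank(T) = 1.
Check entry T[1,2,3] = 9: (1)·(-3)·(-3) = 9.

rank(T) = 1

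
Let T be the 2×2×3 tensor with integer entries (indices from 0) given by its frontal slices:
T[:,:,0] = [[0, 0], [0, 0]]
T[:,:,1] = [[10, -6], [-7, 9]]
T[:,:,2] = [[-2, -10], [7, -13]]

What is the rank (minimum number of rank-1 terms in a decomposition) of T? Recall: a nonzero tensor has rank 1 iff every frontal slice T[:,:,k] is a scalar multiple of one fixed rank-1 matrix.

2

Lower bound: the mode-1 unfolding of T (rows indexed by i, columns by (j,k) = (0,0), (0,1), (0,2), (1,0), (1,1), (1,2)) is [[0, 10, -2, 0, -6, -10], [0, -7, 7, 0, 9, -13]].
There the 2×2 minor on rows i ∈ {0, 1}, columns (j,k) ∈ {(0,1), (0,2)} is det [[10, -2], [-7, 7]] = 56 ≠ 0, so this unfolding has rank ≥ 2; CP rank is at least every unfolding rank, so rank(T) ≥ 2. (Unfolding ranks only ever bound the CP rank from below — rank(T) can be strictly larger than all of them — so the matching upper bound has to come from an explicit 2-term decomposition.)
Upper bound — finding two terms. Write S_k = T[:,:,k] for the frontal slices: S₀ = [[0, 0], [0, 0]], S₁ = [[10, -6], [-7, 9]], S₂ = [[-2, -10], [7, -13]].
If T = a₁ ⊗ b₁ ⊗ c₁ + a₂ ⊗ b₂ ⊗ c₂ then each S_k = c₁[k]·a₁b₁ᵀ + c₂[k]·a₂b₂ᵀ. S₁ and S₂ are linearly independent, so a₁b₁ᵀ and a₂b₂ᵀ must span the same plane of matrices: they are the rank-1 matrices of the form x·S₁ + y·S₂.
det(x·S₁ + y·S₂) is 48·x² − 176·xy + 96·y² = 16·(x − 3·y)(3·x − 2·y), vanishing at (x:y) = (3:1) and (2:3).
M₁ = 3·S₁ + S₂ = [[28, -28], [-14, 14]] = 14·(2, -1)(1, -1)ᵀ and M₂ = 2·S₁ + 3·S₂ = [[14, -42], [7, -21]] = 7·(2, 1)(1, -3)ᵀ, so take a₁ = (2, -1), b₁ = (1, -1), a₂ = (2, 1), b₂ = (1, -3).
Each slice is an integer combination of E₁ = a₁b₁ᵀ and E₂ = a₂b₂ᵀ: S₀ = 0, S₁ = 6·E₁ − E₂, S₂ = −4·E₁ + 3·E₂; reading off coefficients, c₁ = (0, 6, -4) and c₂ = (0, -1, 3).
Hence T = (2, -1) ⊗ (1, -1) ⊗ (0, 6, -4) + (2, 1) ⊗ (1, -3) ⊗ (0, -1, 3), so rank(T) ≤ 2.
These bounds meet, so rank(T) = 2.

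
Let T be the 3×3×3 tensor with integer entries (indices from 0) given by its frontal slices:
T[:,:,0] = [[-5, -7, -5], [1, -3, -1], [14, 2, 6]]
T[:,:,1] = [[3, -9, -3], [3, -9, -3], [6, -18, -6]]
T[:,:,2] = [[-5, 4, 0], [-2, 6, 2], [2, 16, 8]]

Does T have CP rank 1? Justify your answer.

No

The mode-2 unfolding of T (rows indexed by j, columns by (i,k) = (0,0), (0,1), (0,2), (1,0), (1,1), (1,2), (2,0), (2,1), (2,2)) is [[-5, 3, -5, 1, 3, -2, 14, 6, 2], [-7, -9, 4, -3, -9, 6, 2, -18, 16], [-5, -3, 0, -1, -3, 2, 6, -6, 8]].
There the 2×2 minor on rows j ∈ {0, 1}, columns (i,k) ∈ {(0,0), (0,1)} is det [[-5, 3], [-7, -9]] = 66 ≠ 0, so this unfolding has rank ≥ 2; CP rank is at least every unfolding rank, so rank(T) ≥ 2.
In particular rank(T) ≥ 2 > 1, so T is not rank-1.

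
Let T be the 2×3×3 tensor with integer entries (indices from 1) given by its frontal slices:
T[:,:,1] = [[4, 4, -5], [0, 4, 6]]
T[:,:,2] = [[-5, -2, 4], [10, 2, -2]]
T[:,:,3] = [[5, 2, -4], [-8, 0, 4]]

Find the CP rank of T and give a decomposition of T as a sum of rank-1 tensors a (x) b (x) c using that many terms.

Lower bound: in the mode-2 unfolding of T (rows indexed by j, columns by (i,k)) the 3×3 minor on rows j ∈ {1, 2, 3}, columns (i,k) ∈ {(1,1), (1,2), (2,1)} is det [[4, -5, 0], [4, -2, 4], [-5, 4, 6]] = 108 ≠ 0, so that unfolding has rank ≥ 3 and hence rank(T) ≥ 3 (CP rank is at least every unfolding rank, though it can be larger).
Upper bound: T is a sum of 3 rank-1 terms, T = [0, 1] (x) [1, 1, 1] (x) [4, 2, 0] + [1, -2] (x) [2, 0, -1] (x) [1, -2, 2] + [1, 0] (x) [1, 2, -2] (x) [2, -1, 1] (written with every a and b primitive with positive leading entry and the scale carried by c; CP decompositions are not unique, and this one is verified by expanding entrywise), so rank(T) ≤ 3.
These bounds meet, so rank(T) = 3.

rank(T) = 3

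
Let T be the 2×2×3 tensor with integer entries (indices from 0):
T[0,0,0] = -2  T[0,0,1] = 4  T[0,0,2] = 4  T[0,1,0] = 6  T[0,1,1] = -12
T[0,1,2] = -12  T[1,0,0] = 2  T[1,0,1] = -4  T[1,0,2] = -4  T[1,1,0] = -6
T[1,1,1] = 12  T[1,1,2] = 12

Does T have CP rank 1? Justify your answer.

Yes

If T = a ⊗ b ⊗ c then every fibre of T is a multiple of the corresponding factor, so read the factors off the fibres through the nonzero entry T[0,0,0] = -2.
The mode-1 fibre T[:,0,0] = [-2, 2] gives a = [1, -1] (primitive direction); the mode-2 fibre T[0,:,0] = [-2, 6] gives b = [1, -3]; then c[k] = T[0,0,k] / (a[0]·b[0]) = [-2, 4, 4] / 1 = [-2, 4, 4].
Expanding [1, -1] ⊗ [1, -3] ⊗ [-2, 4, 4] reproduces all 12 entries of T, so T = [1, -1] ⊗ [1, -3] ⊗ [-2, 4, 4] and rank(T) ≤ 1.
Equivalently every frontal slice T[:,:,k] is c[k] times the rank-1 matrix [1, -1] ⊗ [1, -3]. So T has rank 1 (it is nonzero).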